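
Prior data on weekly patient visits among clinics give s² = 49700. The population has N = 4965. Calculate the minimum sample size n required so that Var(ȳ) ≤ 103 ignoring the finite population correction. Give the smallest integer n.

Without fpc, n₀ = s²/D = 49700/103 = 482.5243.
Rounding up, n = 483.

483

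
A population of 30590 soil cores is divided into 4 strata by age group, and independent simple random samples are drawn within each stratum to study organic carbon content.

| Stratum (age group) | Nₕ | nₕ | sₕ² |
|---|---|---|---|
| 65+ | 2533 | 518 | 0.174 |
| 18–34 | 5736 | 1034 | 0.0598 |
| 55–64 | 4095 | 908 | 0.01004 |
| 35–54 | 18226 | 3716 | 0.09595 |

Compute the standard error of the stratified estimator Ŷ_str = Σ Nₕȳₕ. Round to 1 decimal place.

101.2

Var(Ŷ_str) = Σₕ Nₕ²(1 − fₕ)sₕ²/nₕ.
65+: 2533²·(1 − 518/2533)·0.174/518 = 1714.4694.
18–34: 5736²·(1 − 1034/5736)·0.0598/1034 = 1559.8126.
55–64: 4095²·(1 − 908/4095)·0.01004/908 = 144.30582.
35–54: 18226²·(1 − 3716/18226)·0.09595/3716 = 6828.5431.
Sum = 10247.131.
SE = √(10247.131) = 101.2.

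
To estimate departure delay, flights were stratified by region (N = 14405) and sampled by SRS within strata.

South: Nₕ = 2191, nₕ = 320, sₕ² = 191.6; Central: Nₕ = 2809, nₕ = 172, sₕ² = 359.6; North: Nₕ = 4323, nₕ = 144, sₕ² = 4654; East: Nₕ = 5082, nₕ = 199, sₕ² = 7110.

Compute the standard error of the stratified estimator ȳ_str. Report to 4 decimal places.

Var(ȳ_str) = Σₕ Wₕ²(1 − fₕ)sₕ²/nₕ with Wₕ = Nₕ/N, N = 14405.
South: Wₕ = 0.15209997; term = 0.15209997²·(1 − 0.14605203)·191.6/320 = 0.01182865.
Central: Wₕ = 0.19500174; term = 0.19500174²·(1 − 0.06123176)·359.6/172 = 0.074632258.
North: Wₕ = 0.30010413; term = 0.30010413²·(1 − 0.03331020)·4654/144 = 2.8138113.
East: Wₕ = 0.35279417; term = 0.35279417²·(1 − 0.03915781)·7110/199 = 4.2727884.
Sum = 7.1730606.
SE = √(7.1730606) = 2.6783.

2.6783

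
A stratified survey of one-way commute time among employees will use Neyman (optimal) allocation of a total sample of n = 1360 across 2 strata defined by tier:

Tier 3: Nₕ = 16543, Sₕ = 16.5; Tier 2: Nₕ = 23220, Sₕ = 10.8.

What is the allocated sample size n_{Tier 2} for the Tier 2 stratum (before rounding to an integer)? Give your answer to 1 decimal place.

651.2

Neyman allocation: nₕ = n·NₕSₕ / Σⱼ NⱼSⱼ.
Σ NⱼSⱼ = 16543·16.5 + 23220·10.8 = 523735.5.
n_{Tier 2} = 1360·23220·10.8 / 523735.5 = 651.2.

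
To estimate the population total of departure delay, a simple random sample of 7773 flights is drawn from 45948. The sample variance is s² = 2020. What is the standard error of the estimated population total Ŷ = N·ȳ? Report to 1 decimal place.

21350.3

Var(Ŷ) = N²·Var(ȳ) = N²·(1 − n/N)·s²/n.
f = 7773/45948 = 0.16916950; Var(ȳ) = 0.83083050·2020/7773 = 0.21591118.
Var(Ŷ) = 45948² · 0.21591118 = 4.5583572 × 10^8.
SE(Ŷ) = √(4.5583572 × 10^8) = 21350.3.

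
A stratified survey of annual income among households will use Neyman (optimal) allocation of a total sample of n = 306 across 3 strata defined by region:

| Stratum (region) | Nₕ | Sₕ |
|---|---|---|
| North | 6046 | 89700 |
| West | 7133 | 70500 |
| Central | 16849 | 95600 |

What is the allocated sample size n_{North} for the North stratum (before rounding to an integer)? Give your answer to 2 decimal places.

Neyman allocation: nₕ = n·NₕSₕ / Σⱼ NⱼSⱼ.
Σ NⱼSⱼ = 6046·89700 + 7133·70500 + 16849·95600 = 2.6559671 × 10^9.
n_{North} = 306·6046·89700 / (2.6559671 × 10^9) = 62.48.

62.48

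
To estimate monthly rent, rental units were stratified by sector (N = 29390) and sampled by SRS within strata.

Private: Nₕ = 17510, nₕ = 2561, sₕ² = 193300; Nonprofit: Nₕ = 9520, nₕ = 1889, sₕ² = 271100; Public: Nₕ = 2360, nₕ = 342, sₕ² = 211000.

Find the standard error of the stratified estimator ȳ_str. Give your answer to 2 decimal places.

Var(ȳ_str) = Σₕ Wₕ²(1 − fₕ)sₕ²/nₕ with Wₕ = Nₕ/N, N = 29390.
Private: Wₕ = 0.59578088; term = 0.59578088²·(1 − 0.14625928)·193300/2561 = 22.872908.
Nonprofit: Wₕ = 0.32391970; term = 0.32391970²·(1 − 0.19842437)·271100/1889 = 12.070265.
Public: Wₕ = 0.08029942; term = 0.08029942²·(1 − 0.14491525)·211000/342 = 3.4016556.
Sum = 38.344829.
SE = √(38.344829) = 6.19.

6.19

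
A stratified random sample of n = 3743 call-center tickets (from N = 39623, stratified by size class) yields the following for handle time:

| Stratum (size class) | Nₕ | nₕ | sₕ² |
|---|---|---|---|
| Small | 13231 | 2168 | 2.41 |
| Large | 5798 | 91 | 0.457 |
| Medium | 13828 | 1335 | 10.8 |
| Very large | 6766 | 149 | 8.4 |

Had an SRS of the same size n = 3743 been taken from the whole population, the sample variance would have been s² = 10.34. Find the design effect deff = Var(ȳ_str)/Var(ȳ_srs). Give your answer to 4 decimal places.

1.0823

Var(ȳ_str) = Σ Wₕ²(1−fₕ)sₕ²/nₕ with Wₕ = Nₕ/39623:
  Small: (13231/39623)²·(1−2168/13231)·2.41/2168 = 1.0364029 × 10^-4
  Large: (5798/39623)²·(1−91/5798)·0.457/91 = 1.0584398 × 10^-4
  Medium: (13828/39623)²·(1−1335/13828)·10.8/1335 = 8.9017192 × 10^-4
  Very large: (6766/39623)²·(1−149/6766)·8.4/149 = 0.0016076497
  → Var(ȳ_str) = 0.0027073059.
Var(ȳ_srs) = (1 − 3743/39623)·10.34/3743 = 0.0025015304.
deff = 0.0027073059 / 0.0025015304 = 1.0823.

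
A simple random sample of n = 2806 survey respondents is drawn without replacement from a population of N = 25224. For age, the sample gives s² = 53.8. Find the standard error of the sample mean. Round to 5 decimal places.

Under SRS without replacement, Var(ȳ) = (1 − f)·s²/n with f = n/N = 2806/25224 = 0.11124326.
Var(ȳ) = (1 − 0.11124326)·53.8/2806 = 0.88875674·0.0191732 = 0.017040311.
SE(ȳ) = √(0.017040311) = 0.13054.

0.13054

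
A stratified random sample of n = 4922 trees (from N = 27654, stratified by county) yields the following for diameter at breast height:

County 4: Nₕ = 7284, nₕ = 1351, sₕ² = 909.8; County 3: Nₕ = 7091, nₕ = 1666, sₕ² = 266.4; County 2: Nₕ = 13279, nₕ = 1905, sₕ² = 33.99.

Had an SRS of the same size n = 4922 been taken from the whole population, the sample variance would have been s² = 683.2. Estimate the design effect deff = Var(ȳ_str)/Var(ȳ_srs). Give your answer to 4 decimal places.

Var(ȳ_str) = Σ Wₕ²(1−fₕ)sₕ²/nₕ with Wₕ = Nₕ/27654:
  County 4: (7284/27654)²·(1−1351/7284)·909.8/1351 = 0.038055633
  County 3: (7091/27654)²·(1−1666/7091)·266.4/1666 = 0.0080436013
  County 2: (13279/27654)²·(1−1905/13279)·33.99/1905 = 0.0035238618
  → Var(ȳ_str) = 0.049623096.
Var(ȳ_srs) = (1 − 4922/27654)·683.2/4922 = 0.11410008.
deff = 0.049623096 / 0.11410008 = 0.4349.

0.4349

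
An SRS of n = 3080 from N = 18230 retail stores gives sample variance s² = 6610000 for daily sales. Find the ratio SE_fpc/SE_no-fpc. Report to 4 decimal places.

f = n/N = 3080/18230 = 0.16895228.
SE_no-fpc = √(s²/n) = 46.326061; SE_fpc = √((1−f)s²/n) = 42.23168.
Ratio = √(1−f) = 0.91161819.

0.9116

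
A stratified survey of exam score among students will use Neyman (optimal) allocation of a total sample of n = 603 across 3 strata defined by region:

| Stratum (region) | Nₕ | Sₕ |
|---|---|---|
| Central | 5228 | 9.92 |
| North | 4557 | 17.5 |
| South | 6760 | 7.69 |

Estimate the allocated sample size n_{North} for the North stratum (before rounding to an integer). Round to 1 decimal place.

Neyman allocation: nₕ = n·NₕSₕ / Σⱼ NⱼSⱼ.
Σ NⱼSⱼ = 5228·9.92 + 4557·17.5 + 6760·7.69 = 183593.66.
n_{North} = 603·4557·17.5 / 183593.66 = 261.9.

261.9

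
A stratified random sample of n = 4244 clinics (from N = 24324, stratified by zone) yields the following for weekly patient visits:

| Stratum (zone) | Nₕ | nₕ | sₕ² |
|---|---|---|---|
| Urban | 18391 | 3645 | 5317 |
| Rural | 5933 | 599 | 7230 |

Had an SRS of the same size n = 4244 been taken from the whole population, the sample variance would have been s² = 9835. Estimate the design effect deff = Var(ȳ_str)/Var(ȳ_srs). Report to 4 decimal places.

0.6870

Var(ȳ_str) = Σ Wₕ²(1−fₕ)sₕ²/nₕ with Wₕ = Nₕ/24324:
  Urban: (18391/24324)²·(1−3645/18391)·5317/3645 = 0.668619
  Rural: (5933/24324)²·(1−599/5933)·7230/599 = 0.64560791
  → Var(ȳ_str) = 1.3142269.
Var(ȳ_srs) = (1 − 4244/24324)·9835/4244 = 1.9130561.
deff = 1.3142269 / 1.9130561 = 0.6870.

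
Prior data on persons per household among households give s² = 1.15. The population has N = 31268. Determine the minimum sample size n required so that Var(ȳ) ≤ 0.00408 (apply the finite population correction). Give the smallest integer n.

Without fpc, n₀ = s²/D = 1.15/0.00408 = 281.8627.
With fpc, (1 − n/N)·s²/n ≤ D requires n ≥ n₀/(1 + n₀/N) = 281.8627/(1 + 281.8627/31268) = 279.3446.
Rounding up, n = 280.

280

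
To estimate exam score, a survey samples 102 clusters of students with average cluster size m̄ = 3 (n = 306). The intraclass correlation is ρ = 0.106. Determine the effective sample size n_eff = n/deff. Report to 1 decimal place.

deff = 1 + (3 − 1)·0.106 = 1 + 0.212 = 1.212.
n_eff = 306 / 1.212 = 252.5.

252.5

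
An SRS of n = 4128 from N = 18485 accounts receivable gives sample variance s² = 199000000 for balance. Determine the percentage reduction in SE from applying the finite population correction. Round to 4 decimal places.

f = n/N = 4128/18485 = 0.22331620.
SE_no-fpc = √(s²/n) = 219.56176; SE_fpc = √((1−f)s²/n) = 193.49904.
Ratio = √(1−f) = 0.88129666. Reduction = 100·(1 − 0.88129666) = 11.8703%.

11.8703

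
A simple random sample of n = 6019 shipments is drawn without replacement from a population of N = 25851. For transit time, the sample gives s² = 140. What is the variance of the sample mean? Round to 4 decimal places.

Under SRS without replacement, Var(ȳ) = (1 − f)·s²/n with f = n/N = 6019/25851 = 0.23283432.
Var(ȳ) = (1 − 0.23283432)·140/6019 = 0.76716568·0.023259678 = 0.017844026.

0.0178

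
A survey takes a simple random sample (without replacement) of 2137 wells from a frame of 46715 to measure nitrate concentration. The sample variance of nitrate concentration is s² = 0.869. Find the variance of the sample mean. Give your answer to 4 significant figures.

Under SRS without replacement, Var(ȳ) = (1 − f)·s²/n with f = n/N = 2137/46715 = 0.04574548.
Var(ȳ) = (1 − 0.04574548)·0.869/2137 = 0.95425452·4.0664483 × 10^-4 = 3.8804267 × 10^-4.

3.880 × 10^-4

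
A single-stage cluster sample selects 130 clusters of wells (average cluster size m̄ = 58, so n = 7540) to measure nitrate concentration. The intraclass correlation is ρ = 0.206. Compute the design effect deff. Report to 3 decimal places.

12.742

deff = 1 + (58 − 1)·0.206 = 1 + 11.742 = 12.742.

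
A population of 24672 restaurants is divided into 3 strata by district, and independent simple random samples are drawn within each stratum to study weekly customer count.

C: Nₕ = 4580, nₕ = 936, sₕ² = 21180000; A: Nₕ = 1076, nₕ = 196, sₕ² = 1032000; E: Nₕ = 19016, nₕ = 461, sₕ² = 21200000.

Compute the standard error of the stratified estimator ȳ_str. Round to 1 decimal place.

Var(ȳ_str) = Σₕ Wₕ²(1 − fₕ)sₕ²/nₕ with Wₕ = Nₕ/N, N = 24672.
C: Wₕ = 0.18563554; term = 0.18563554²·(1 − 0.20436681)·21180000/936 = 620.41922.
A: Wₕ = 0.04361219; term = 0.04361219²·(1 − 0.18215613)·1032000/196 = 8.1904895.
E: Wₕ = 0.77075227; term = 0.77075227²·(1 − 0.02424274)·21200000/461 = 26656.698.
Sum = 27285.308.
SE = √(27285.308) = 165.2.

165.2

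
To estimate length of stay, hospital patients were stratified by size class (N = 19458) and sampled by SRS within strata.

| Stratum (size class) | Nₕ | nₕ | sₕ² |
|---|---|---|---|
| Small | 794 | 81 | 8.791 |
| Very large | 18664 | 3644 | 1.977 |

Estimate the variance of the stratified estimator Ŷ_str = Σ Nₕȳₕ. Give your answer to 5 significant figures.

213530

Var(Ŷ_str) = Σₕ Nₕ²(1 − fₕ)sₕ²/nₕ.
Small: 794²·(1 − 81/794)·8.791/81 = 61441.71.
Very large: 18664²·(1 − 3644/18664)·1.977/3644 = 152090.81.
Sum = 213532.52.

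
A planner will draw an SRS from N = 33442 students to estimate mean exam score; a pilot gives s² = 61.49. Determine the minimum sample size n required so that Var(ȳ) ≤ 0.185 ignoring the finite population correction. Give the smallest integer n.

333

Without fpc, n₀ = s²/D = 61.49/0.185 = 332.3784.
Rounding up, n = 333.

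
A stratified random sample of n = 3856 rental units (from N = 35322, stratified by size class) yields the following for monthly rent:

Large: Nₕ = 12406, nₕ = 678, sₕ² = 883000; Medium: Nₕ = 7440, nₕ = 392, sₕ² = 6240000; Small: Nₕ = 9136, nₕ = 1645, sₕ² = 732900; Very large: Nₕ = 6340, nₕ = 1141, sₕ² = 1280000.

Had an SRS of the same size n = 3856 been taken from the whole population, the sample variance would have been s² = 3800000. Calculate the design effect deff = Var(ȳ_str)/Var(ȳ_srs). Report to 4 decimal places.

Var(ȳ_str) = Σ Wₕ²(1−fₕ)sₕ²/nₕ with Wₕ = Nₕ/35322:
  Large: (12406/35322)²·(1−678/12406)·883000/678 = 151.87846
  Medium: (7440/35322)²·(1−392/7440)·6240000/392 = 669.03183
  Small: (9136/35322)²·(1−1645/9136)·732900/1645 = 24.43904
  Very large: (6340/35322)²·(1−1141/6340)·1280000/1141 = 29.637586
  → Var(ȳ_str) = 874.98692.
Var(ȳ_srs) = (1 − 3856/35322)·3800000/3856 = 877.8955.
deff = 874.98692 / 877.8955 = 0.9967.

0.9967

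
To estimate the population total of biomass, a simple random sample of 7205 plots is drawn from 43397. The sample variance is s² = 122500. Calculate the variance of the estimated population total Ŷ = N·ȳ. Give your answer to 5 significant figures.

2.6704 × 10^10

Var(Ŷ) = N²·Var(ȳ) = N²·(1 − n/N)·s²/n.
f = 7205/43397 = 0.16602530; Var(ȳ) = 0.83397470·122500/7205 = 14.179306.
Var(Ŷ) = 43397² · 14.179306 = 2.6703881 × 10^10.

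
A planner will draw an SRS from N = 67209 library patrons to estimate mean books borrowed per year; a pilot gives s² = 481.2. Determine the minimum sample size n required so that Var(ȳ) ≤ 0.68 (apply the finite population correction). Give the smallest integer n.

Without fpc, n₀ = s²/D = 481.2/0.68 = 707.6471.
With fpc, (1 − n/N)·s²/n ≤ D requires n ≥ n₀/(1 + n₀/N) = 707.6471/(1 + 707.6471/67209) = 700.2739.
Rounding up, n = 701.

701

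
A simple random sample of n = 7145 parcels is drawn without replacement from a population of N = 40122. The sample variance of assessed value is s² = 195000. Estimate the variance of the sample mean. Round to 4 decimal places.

Under SRS without replacement, Var(ȳ) = (1 − f)·s²/n with f = n/N = 7145/40122 = 0.17808185.
Var(ȳ) = (1 − 0.17808185)·195000/7145 = 0.82191815·27.291812 = 22.431636.

22.4316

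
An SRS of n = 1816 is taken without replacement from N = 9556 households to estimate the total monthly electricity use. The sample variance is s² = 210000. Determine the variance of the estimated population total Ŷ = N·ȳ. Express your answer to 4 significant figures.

8.553 × 10^9

Var(Ŷ) = N²·Var(ȳ) = N²·(1 − n/N)·s²/n.
f = 1816/9556 = 0.19003767; Var(ȳ) = 0.80996233·210000/1816 = 93.663044.
Var(Ŷ) = 9556² · 93.663044 = 8.5530409 × 10^9.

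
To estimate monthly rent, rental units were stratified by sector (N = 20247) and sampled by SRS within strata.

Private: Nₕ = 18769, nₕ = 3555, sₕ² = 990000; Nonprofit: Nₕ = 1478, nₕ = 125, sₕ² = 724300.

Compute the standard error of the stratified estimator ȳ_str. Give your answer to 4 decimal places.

14.9079

Var(ȳ_str) = Σₕ Wₕ²(1 − fₕ)sₕ²/nₕ with Wₕ = Nₕ/N, N = 20247.
Private: Wₕ = 0.92700153; term = 0.92700153²·(1 − 0.18940807)·990000/3555 = 193.98081.
Nonprofit: Wₕ = 0.07299847; term = 0.07299847²·(1 − 0.08457375)·724300/125 = 28.265673.
Sum = 222.24648.
SE = √(222.24648) = 14.9079.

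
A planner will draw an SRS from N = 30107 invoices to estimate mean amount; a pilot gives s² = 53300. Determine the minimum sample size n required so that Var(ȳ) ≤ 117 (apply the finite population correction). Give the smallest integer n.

449

Without fpc, n₀ = s²/D = 53300/117 = 455.5556.
With fpc, (1 − n/N)·s²/n ≤ D requires n ≥ n₀/(1 + n₀/N) = 455.5556/(1 + 455.5556/30107) = 448.7652.
Rounding up, n = 449.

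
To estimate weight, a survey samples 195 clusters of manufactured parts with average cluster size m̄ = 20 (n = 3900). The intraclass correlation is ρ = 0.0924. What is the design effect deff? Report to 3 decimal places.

2.756

deff = 1 + (20 − 1)·0.0924 = 1 + 1.7556 = 2.7556.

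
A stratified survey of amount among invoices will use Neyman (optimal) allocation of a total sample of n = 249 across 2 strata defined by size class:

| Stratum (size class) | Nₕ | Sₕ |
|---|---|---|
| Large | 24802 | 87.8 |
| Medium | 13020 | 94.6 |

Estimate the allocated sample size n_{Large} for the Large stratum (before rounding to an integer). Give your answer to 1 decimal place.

Neyman allocation: nₕ = n·NₕSₕ / Σⱼ NⱼSⱼ.
Σ NⱼSⱼ = 24802·87.8 + 13020·94.6 = 3.4093076 × 10^6.
n_{Large} = 249·24802·87.8 / (3.4093076 × 10^6) = 159.0.

159.0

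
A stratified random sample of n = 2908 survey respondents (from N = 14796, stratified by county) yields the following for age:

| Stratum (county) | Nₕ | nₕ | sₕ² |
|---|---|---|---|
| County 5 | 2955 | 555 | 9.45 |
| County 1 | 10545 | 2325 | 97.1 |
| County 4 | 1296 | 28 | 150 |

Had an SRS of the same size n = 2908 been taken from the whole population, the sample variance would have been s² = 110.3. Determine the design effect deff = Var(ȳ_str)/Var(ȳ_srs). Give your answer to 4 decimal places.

Var(ȳ_str) = Σ Wₕ²(1−fₕ)sₕ²/nₕ with Wₕ = Nₕ/14796:
  County 5: (2955/14796)²·(1−555/2955)·9.45/555 = 5.515932 × 10^-4
  County 1: (10545/14796)²·(1−2325/10545)·97.1/2325 = 0.016535831
  County 4: (1296/14796)²·(1−28/1296)·150/28 = 0.040213219
  → Var(ȳ_str) = 0.057300643.
Var(ȳ_srs) = (1 − 2908/14796)·110.3/2908 = 0.030475131.
deff = 0.057300643 / 0.030475131 = 1.8802.

1.8802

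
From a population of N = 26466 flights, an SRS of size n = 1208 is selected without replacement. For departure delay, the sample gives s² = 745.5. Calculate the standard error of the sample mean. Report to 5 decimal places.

Under SRS without replacement, Var(ȳ) = (1 − f)·s²/n with f = n/N = 1208/26466 = 0.04564347.
Var(ȳ) = (1 − 0.04564347)·745.5/1208 = 0.95435653·0.61713576 = 0.58896755.
SE(ȳ) = √(0.58896755) = 0.76744.

0.76744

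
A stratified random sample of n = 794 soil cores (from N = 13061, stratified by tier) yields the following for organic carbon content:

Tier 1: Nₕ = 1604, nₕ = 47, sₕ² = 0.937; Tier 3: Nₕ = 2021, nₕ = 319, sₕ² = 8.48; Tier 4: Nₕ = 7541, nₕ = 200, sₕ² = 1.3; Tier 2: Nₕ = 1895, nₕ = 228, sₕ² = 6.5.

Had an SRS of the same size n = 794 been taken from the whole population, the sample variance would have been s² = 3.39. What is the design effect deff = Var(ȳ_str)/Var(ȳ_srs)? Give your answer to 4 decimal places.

0.8641

Var(ȳ_str) = Σ Wₕ²(1−fₕ)sₕ²/nₕ with Wₕ = Nₕ/13061:
  Tier 1: (1604/13061)²·(1−47/1604)·0.937/47 = 2.9186489 × 10^-4
  Tier 3: (2021/13061)²·(1−319/2021)·8.48/319 = 5.3601653 × 10^-4
  Tier 4: (7541/13061)²·(1−200/7541)·1.3/200 = 0.0021093306
  Tier 2: (1895/13061)²·(1−228/1895)·6.5/228 = 5.2792286 × 10^-4
  → Var(ȳ_str) = 0.0034651349.
Var(ȳ_srs) = (1 − 794/13061)·3.39/794 = 0.0040099701.
deff = 0.0034651349 / 0.0040099701 = 0.8641.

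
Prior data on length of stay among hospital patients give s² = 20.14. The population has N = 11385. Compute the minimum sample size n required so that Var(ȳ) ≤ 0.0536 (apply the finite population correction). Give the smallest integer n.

364

Without fpc, n₀ = s²/D = 20.14/0.0536 = 375.7463.
With fpc, (1 − n/N)·s²/n ≤ D requires n ≥ n₀/(1 + n₀/N) = 375.7463/(1 + 375.7463/11385) = 363.7415.
Rounding up, n = 364.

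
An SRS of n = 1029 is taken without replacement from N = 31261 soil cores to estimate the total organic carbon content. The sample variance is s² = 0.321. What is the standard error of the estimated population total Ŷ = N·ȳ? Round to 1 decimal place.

Var(Ŷ) = N²·Var(ȳ) = N²·(1 − n/N)·s²/n.
f = 1029/31261 = 0.03291641; Var(ȳ) = 0.96708359·0.321/1029 = 3.0168497 × 10^-4.
Var(Ŷ) = 31261² · (3.0168497 × 10^-4) = 294821.67.
SE(Ŷ) = √(294821.67) = 543.0.

543.0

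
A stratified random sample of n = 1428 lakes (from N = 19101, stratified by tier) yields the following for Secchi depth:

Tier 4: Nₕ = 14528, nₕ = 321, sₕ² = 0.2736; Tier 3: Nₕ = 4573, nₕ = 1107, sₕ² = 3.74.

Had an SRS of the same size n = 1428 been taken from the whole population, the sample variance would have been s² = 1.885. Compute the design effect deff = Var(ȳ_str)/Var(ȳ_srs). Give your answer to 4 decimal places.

Var(ȳ_str) = Σ Wₕ²(1−fₕ)sₕ²/nₕ with Wₕ = Nₕ/19101:
  Tier 4: (14528/19101)²·(1−321/14528)·0.2736/321 = 4.8217764 × 10^-4
  Tier 3: (4573/19101)²·(1−1107/4573)·3.74/1107 = 1.4677143 × 10^-4
  → Var(ȳ_str) = 6.2894907 × 10^-4.
Var(ȳ_srs) = (1 − 1428/19101)·1.885/1428 = 0.0012213421.
deff = (6.2894907 × 10^-4) / 0.0012213421 = 0.5150.

0.5150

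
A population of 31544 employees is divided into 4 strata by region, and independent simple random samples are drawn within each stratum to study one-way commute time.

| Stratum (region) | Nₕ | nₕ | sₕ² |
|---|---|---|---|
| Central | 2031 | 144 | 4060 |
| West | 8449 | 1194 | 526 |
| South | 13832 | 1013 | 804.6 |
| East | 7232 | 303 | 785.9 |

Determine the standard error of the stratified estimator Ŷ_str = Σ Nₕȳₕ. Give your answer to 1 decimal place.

20146.1

Var(Ŷ_str) = Σₕ Nₕ²(1 − fₕ)sₕ²/nₕ.
Central: 2031²·(1 − 144/2031)·4060/144 = 1.0805512 × 10^8.
West: 8449²·(1 − 1194/8449)·526/1194 = 2.7003754 × 10^7.
South: 13832²·(1 − 1013/13832)·804.6/1013 = 1.4083471 × 10^8.
East: 7232²·(1 − 303/7232)·785.9/303 = 1.2997315 × 10^8.
Sum = 4.0586673 × 10^8.
SE = √(4.0586673 × 10^8) = 20146.1.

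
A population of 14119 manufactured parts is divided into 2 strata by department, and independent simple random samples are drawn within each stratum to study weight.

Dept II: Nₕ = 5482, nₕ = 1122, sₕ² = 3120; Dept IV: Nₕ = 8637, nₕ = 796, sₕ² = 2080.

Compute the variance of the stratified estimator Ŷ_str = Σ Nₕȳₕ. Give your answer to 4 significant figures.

2.434 × 10^8

Var(Ŷ_str) = Σₕ Nₕ²(1 − fₕ)sₕ²/nₕ.
Dept II: 5482²·(1 − 1122/5482)·3120/1122 = 6.646412 × 10^7.
Dept IV: 8637²·(1 − 796/8637)·2080/796 = 1.7696388 × 10^8.
Sum = 2.43428 × 10^8.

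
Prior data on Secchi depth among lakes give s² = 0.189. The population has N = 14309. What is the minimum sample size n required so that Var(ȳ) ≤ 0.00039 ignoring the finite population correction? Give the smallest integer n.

Without fpc, n₀ = s²/D = 0.189/0.00039 = 484.6154.
Rounding up, n = 485.

485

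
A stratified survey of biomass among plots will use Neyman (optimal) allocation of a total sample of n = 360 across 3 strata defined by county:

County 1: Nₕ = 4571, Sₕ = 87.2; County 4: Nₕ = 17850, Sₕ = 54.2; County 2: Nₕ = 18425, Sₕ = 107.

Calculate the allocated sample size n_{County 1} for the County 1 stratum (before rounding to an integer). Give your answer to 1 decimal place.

Neyman allocation: nₕ = n·NₕSₕ / Σⱼ NⱼSⱼ.
Σ NⱼSⱼ = 4571·87.2 + 17850·54.2 + 18425·107 = 3.3375362 × 10^6.
n_{County 1} = 360·4571·87.2 / (3.3375362 × 10^6) = 43.0.

43.0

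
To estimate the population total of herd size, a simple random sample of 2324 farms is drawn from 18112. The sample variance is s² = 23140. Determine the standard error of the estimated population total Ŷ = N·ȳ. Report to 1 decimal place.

Var(Ŷ) = N²·Var(ȳ) = N²·(1 − n/N)·s²/n.
f = 2324/18112 = 0.12831272; Var(ȳ) = 0.87168728·23140/2324 = 8.6793647.
Var(Ŷ) = 18112² · 8.6793647 = 2.8472182 × 10^9.
SE(Ŷ) = √(2.8472182 × 10^9) = 53359.3.

53359.3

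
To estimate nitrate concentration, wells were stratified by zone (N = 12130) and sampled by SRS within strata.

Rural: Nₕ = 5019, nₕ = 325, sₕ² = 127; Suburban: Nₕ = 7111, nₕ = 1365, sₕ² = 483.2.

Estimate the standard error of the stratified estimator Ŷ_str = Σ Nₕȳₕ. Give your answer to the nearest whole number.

4865

Var(Ŷ_str) = Σₕ Nₕ²(1 − fₕ)sₕ²/nₕ.
Rural: 5019²·(1 − 325/5019)·127/325 = 9.206205 × 10^6.
Suburban: 7111²·(1 − 1365/7111)·483.2/1365 = 1.4464072 × 10^7.
Sum = 2.3670277 × 10^7.
SE = √(2.3670277 × 10^7) = 4865.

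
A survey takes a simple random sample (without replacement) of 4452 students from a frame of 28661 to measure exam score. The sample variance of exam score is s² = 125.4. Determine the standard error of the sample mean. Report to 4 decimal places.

Under SRS without replacement, Var(ȳ) = (1 − f)·s²/n with f = n/N = 4452/28661 = 0.15533303.
Var(ȳ) = (1 − 0.15533303)·125.4/4452 = 0.84466697·0.028167116 = 0.023791832.
SE(ȳ) = √(0.023791832) = 0.1542.

0.1542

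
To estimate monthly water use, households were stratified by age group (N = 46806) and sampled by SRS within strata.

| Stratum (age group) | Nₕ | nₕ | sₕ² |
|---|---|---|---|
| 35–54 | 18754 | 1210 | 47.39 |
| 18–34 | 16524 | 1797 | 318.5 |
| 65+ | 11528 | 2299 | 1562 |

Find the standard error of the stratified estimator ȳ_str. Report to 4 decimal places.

0.2420

Var(ȳ_str) = Σₕ Wₕ²(1 − fₕ)sₕ²/nₕ with Wₕ = Nₕ/N, N = 46806.
35–54: Wₕ = 0.40067513; term = 0.40067513²·(1 − 0.06451957)·47.39/1210 = 0.005881943.
18–34: Wₕ = 0.35303166; term = 0.35303166²·(1 − 0.10875091)·318.5/1797 = 0.019687373.
65+: Wₕ = 0.24629321; term = 0.24629321²·(1 − 0.19942748)·1562/2299 = 0.032994961.
Sum = 0.058564277.
SE = √(0.058564277) = 0.2420.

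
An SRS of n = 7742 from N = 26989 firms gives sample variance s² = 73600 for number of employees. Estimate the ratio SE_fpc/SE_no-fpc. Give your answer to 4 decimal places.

f = n/N = 7742/26989 = 0.28685761.
SE_no-fpc = √(s²/n) = 3.0832754; SE_fpc = √((1−f)s²/n) = 2.603757.
Ratio = √(1−f) = 0.84447758.

0.8445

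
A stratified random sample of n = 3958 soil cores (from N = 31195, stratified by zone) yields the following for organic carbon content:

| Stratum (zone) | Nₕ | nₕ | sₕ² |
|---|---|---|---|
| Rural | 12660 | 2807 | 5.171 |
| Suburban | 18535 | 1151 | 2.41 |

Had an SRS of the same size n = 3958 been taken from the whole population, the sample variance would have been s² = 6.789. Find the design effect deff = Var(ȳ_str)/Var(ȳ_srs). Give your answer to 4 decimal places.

Var(ȳ_str) = Σ Wₕ²(1−fₕ)sₕ²/nₕ with Wₕ = Nₕ/31195:
  Rural: (12660/31195)²·(1−2807/12660)·5.171/2807 = 2.3613716 × 10^-4
  Suburban: (18535/31195)²·(1−1151/18535)·2.41/1151 = 6.9328857 × 10^-4
  → Var(ȳ_str) = 9.2942573 × 10^-4.
Var(ȳ_srs) = (1 − 3958/31195)·6.789/3958 = 0.0014976292.
deff = (9.2942573 × 10^-4) / 0.0014976292 = 0.6206.

0.6206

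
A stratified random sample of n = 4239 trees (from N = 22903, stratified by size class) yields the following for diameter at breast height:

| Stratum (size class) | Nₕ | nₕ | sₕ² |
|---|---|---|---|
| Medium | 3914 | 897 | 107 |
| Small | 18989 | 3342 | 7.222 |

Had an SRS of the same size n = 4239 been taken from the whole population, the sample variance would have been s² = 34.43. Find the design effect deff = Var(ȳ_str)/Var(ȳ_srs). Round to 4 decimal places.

0.5906

Var(ȳ_str) = Σ Wₕ²(1−fₕ)sₕ²/nₕ with Wₕ = Nₕ/22903:
  Medium: (3914/22903)²·(1−897/3914)·107/897 = 0.0026853613
  Small: (18989/22903)²·(1−3342/18989)·7.222/3342 = 0.0012240509
  → Var(ȳ_str) = 0.0039094122.
Var(ȳ_srs) = (1 − 4239/22903)·34.43/4239 = 0.0066189021.
deff = 0.0039094122 / 0.0066189021 = 0.5906.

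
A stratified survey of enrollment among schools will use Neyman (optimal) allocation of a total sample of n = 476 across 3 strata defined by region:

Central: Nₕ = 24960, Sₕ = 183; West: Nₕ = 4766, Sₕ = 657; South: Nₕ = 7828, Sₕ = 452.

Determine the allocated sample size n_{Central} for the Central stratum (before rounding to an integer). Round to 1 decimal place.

Neyman allocation: nₕ = n·NₕSₕ / Σⱼ NⱼSⱼ.
Σ NⱼSⱼ = 24960·183 + 4766·657 + 7828·452 = 1.1237198 × 10^7.
n_{Central} = 476·24960·183 / (1.1237198 × 10^7) = 193.5.

193.5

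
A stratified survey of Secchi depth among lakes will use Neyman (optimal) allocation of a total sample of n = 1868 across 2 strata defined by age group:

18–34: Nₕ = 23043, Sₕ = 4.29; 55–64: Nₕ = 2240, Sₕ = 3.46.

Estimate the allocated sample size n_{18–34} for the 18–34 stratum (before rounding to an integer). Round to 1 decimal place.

Neyman allocation: nₕ = n·NₕSₕ / Σⱼ NⱼSⱼ.
Σ NⱼSⱼ = 23043·4.29 + 2240·3.46 = 106604.87.
n_{18–34} = 1868·23043·4.29 / 106604.87 = 1732.2.

1732.2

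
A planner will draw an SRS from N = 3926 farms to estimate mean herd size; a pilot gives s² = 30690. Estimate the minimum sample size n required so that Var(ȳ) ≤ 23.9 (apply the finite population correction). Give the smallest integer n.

968

Without fpc, n₀ = s²/D = 30690/23.9 = 1284.1004.
With fpc, (1 − n/N)·s²/n ≤ D requires n ≥ n₀/(1 + n₀/N) = 1284.1004/(1 + 1284.1004/3926) = 967.6163.
Rounding up, n = 968.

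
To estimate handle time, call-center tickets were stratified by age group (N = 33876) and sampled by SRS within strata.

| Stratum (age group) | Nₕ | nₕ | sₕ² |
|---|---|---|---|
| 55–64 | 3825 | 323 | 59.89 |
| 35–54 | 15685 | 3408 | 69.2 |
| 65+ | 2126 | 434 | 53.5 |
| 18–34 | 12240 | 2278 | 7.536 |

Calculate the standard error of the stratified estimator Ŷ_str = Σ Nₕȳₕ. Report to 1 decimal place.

Var(Ŷ_str) = Σₕ Nₕ²(1 − fₕ)sₕ²/nₕ.
55–64: 3825²·(1 − 323/3825)·59.89/323 = 2.4837013 × 10^6.
35–54: 15685²·(1 − 3408/15685)·69.2/3408 = 3.9100588 × 10^6.
65+: 2126²·(1 − 434/2126)·53.5/434 = 443432.65.
18–34: 12240²·(1 − 2278/12240)·7.536/2278 = 403380.71.
Sum = 7.2405735 × 10^6.
SE = √(7.2405735 × 10^6) = 2690.8.

2690.8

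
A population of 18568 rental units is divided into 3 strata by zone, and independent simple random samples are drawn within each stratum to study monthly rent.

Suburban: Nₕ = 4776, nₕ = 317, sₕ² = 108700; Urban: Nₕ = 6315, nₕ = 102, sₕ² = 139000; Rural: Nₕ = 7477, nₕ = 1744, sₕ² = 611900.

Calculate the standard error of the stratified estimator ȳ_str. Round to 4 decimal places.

Var(ȳ_str) = Σₕ Wₕ²(1 − fₕ)sₕ²/nₕ with Wₕ = Nₕ/N, N = 18568.
Suburban: Wₕ = 0.25721672; term = 0.25721672²·(1 − 0.06637353)·108700/317 = 21.180774.
Urban: Wₕ = 0.34010125; term = 0.34010125²·(1 − 0.01615202)·139000/102 = 155.08117.
Rural: Wₕ = 0.40268203; term = 0.40268203²·(1 − 0.23324863)·611900/1744 = 43.62275.
Sum = 219.88469.
SE = √(219.88469) = 14.8285.

14.8285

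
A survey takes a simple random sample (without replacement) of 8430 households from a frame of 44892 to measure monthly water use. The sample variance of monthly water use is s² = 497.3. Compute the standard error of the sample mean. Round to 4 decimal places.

Under SRS without replacement, Var(ȳ) = (1 − f)·s²/n with f = n/N = 8430/44892 = 0.18778401.
Var(ȳ) = (1 − 0.18778401)·497.3/8430 = 0.81221599·0.058991696 = 0.047913999.
SE(ȳ) = √(0.047913999) = 0.2189.

0.2189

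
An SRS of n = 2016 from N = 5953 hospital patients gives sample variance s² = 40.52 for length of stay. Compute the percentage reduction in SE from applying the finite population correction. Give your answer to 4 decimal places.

18.6767

f = n/N = 2016/5953 = 0.33865278.
SE_no-fpc = √(s²/n) = 0.14177167; SE_fpc = √((1−f)s²/n) = 0.11529334.
Ratio = √(1−f) = 0.81323257. Reduction = 100·(1 − 0.81323257) = 18.6767%.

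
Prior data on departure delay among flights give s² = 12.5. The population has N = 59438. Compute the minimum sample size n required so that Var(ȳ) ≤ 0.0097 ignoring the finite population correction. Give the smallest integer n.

Without fpc, n₀ = s²/D = 12.5/0.0097 = 1288.6598.
Rounding up, n = 1289.

1289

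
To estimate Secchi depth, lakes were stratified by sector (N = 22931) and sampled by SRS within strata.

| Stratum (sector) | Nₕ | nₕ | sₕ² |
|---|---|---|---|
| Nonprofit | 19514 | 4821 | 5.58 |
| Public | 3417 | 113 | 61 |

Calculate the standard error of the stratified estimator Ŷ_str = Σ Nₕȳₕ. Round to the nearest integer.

Var(Ŷ_str) = Σₕ Nₕ²(1 − fₕ)sₕ²/nₕ.
Nonprofit: 19514²·(1 − 4821/19514)·5.58/4821 = 331859.19.
Public: 3417²·(1 − 113/3417)·61/113 = 6.0944765 × 10^6.
Sum = 6.4263357 × 10^6.
SE = √(6.4263357 × 10^6) = 2535.

2535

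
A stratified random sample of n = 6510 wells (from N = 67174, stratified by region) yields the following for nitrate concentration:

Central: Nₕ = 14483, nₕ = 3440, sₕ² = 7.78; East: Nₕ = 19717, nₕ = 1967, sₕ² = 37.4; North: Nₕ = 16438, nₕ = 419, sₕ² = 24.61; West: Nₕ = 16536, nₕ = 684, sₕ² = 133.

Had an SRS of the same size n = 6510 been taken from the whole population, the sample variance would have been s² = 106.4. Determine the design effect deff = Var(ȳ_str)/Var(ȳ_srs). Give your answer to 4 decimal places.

Var(ȳ_str) = Σ Wₕ²(1−fₕ)sₕ²/nₕ with Wₕ = Nₕ/67174:
  Central: (14483/67174)²·(1−3440/14483)·7.78/3440 = 8.0161224 × 10^-5
  East: (19717/67174)²·(1−1967/19717)·37.4/1967 = 0.0014747011
  North: (16438/67174)²·(1−419/16438)·24.61/419 = 0.0034275165
  West: (16536/67174)²·(1−684/16536)·133/684 = 0.011295557
  → Var(ȳ_str) = 0.016277936.
Var(ȳ_srs) = (1 − 6510/67174)·106.4/6510 = 0.01476014.
deff = 0.016277936 / 0.01476014 = 1.1028.

1.1028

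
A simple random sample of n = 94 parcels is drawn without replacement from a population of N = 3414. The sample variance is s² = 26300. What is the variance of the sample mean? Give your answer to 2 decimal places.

272.08

Under SRS without replacement, Var(ȳ) = (1 − f)·s²/n with f = n/N = 94/3414 = 0.02753368.
Var(ȳ) = (1 − 0.02753368)·26300/94 = 0.97246632·279.78723 = 272.08366.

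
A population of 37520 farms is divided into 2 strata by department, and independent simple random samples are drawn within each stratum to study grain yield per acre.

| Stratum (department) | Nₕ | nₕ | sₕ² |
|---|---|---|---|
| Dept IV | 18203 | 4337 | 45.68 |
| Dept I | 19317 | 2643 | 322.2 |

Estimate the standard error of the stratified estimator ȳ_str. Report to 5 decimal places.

0.17257

Var(ȳ_str) = Σₕ Wₕ²(1 − fₕ)sₕ²/nₕ with Wₕ = Nₕ/N, N = 37520.
Dept IV: Wₕ = 0.48515458; term = 0.48515458²·(1 − 0.23825743)·45.68/4337 = 0.0018884486.
Dept I: Wₕ = 0.51484542; term = 0.51484542²·(1 − 0.13682249)·322.2/2643 = 0.027892163.
Sum = 0.029780612.
SE = √(0.029780612) = 0.17257.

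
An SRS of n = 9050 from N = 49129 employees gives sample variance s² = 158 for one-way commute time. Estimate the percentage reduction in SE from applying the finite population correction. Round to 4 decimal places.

f = n/N = 9050/49129 = 0.18420892.
SE_no-fpc = √(s²/n) = 0.13213086; SE_fpc = √((1−f)s²/n) = 0.11934212.
Ratio = √(1−f) = 0.90321154. Reduction = 100·(1 − 0.90321154) = 9.6788%.

9.6788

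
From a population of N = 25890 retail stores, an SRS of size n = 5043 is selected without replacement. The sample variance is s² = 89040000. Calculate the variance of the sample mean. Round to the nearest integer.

Under SRS without replacement, Var(ȳ) = (1 − f)·s²/n with f = n/N = 5043/25890 = 0.19478563.
Var(ȳ) = (1 − 0.19478563)·89040000/5043 = 0.80521437·17656.157 = 14216.991.

14217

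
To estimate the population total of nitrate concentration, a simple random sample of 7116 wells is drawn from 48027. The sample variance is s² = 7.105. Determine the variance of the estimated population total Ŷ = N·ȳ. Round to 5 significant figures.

1.9618 × 10^6

Var(Ŷ) = N²·Var(ȳ) = N²·(1 − n/N)·s²/n.
f = 7116/48027 = 0.14816666; Var(ȳ) = 0.85183334·7.105/7116 = 8.5051657 × 10^-4.
Var(Ŷ) = 48027² · (8.5051657 × 10^-4) = 1.9617953 × 10^6.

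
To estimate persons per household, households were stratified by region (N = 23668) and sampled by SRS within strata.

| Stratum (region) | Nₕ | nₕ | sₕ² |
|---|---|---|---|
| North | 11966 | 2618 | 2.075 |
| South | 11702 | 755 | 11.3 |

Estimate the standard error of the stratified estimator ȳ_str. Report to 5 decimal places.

0.05984

Var(ȳ_str) = Σₕ Wₕ²(1 − fₕ)sₕ²/nₕ with Wₕ = Nₕ/N, N = 23668.
North: Wₕ = 0.50557715; term = 0.50557715²·(1 − 0.21878656)·2.075/2618 = 1.5826797 × 10^-4.
South: Wₕ = 0.49442285; term = 0.49442285²·(1 − 0.06451889)·11.3/755 = 0.0034226586.
Sum = 0.0035809266.
SE = √(0.0035809266) = 0.05984.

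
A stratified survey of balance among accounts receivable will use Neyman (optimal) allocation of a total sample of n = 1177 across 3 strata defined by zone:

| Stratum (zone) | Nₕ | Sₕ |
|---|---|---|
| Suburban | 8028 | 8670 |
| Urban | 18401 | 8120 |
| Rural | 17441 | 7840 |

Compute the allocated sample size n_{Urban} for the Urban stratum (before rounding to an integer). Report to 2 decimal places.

Neyman allocation: nₕ = n·NₕSₕ / Σⱼ NⱼSⱼ.
Σ NⱼSⱼ = 8028·8670 + 18401·8120 + 17441·7840 = 3.5575632 × 10^8.
n_{Urban} = 1177·18401·8120 / (3.5575632 × 10^8) = 494.33.

494.33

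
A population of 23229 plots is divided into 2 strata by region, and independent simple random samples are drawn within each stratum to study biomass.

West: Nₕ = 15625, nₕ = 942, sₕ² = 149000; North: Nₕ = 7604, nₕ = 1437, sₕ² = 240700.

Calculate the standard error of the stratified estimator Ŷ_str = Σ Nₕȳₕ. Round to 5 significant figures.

210100

Var(Ŷ_str) = Σₕ Nₕ²(1 − fₕ)sₕ²/nₕ.
West: 15625²·(1 − 942/15625)·149000/942 = 3.6288598 × 10^10.
North: 7604²·(1 − 1437/7604)·240700/1437 = 7.8548045 × 10^9.
Sum = 4.4143403 × 10^10.
SE = √(4.4143403 × 10^10) = 210100.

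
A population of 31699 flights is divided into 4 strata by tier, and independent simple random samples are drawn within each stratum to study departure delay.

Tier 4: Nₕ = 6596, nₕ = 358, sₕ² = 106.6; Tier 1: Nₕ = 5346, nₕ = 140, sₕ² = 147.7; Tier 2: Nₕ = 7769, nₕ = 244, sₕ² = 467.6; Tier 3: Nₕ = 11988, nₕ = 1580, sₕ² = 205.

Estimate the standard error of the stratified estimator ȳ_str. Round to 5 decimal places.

Var(ȳ_str) = Σₕ Wₕ²(1 − fₕ)sₕ²/nₕ with Wₕ = Nₕ/N, N = 31699.
Tier 4: Wₕ = 0.20808227; term = 0.20808227²·(1 − 0.05427532)·106.6/358 = 0.012192958.
Tier 1: Wₕ = 0.16864885; term = 0.16864885²·(1 − 0.02618780)·147.7/140 = 0.029220958.
Tier 2: Wₕ = 0.24508660; term = 0.24508660²·(1 − 0.03140687)·467.6/244 = 0.11149751.
Tier 3: Wₕ = 0.37818228; term = 0.37818228²·(1 − 0.13179847)·205/1580 = 0.016110895.
Sum = 0.16902232.
SE = √(0.16902232) = 0.41112.

0.41112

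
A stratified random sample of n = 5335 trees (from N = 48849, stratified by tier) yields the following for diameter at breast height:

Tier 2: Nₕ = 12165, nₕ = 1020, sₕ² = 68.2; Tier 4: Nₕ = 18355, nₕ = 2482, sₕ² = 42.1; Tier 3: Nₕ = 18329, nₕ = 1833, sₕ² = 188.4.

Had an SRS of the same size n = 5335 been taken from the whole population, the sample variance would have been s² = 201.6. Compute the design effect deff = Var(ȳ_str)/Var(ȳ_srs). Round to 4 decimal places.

Var(ȳ_str) = Σ Wₕ²(1−fₕ)sₕ²/nₕ with Wₕ = Nₕ/48849:
  Tier 2: (12165/48849)²·(1−1020/12165)·68.2/1020 = 0.0037989627
  Tier 4: (18355/48849)²·(1−2482/18355)·42.1/2482 = 0.0020710108
  Tier 3: (18329/48849)²·(1−1833/18329)·188.4/1833 = 0.013023404
  → Var(ȳ_str) = 0.018893378.
Var(ȳ_srs) = (1 − 5335/48849)·201.6/5335 = 0.033661188.
deff = 0.018893378 / 0.033661188 = 0.5613.

0.5613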